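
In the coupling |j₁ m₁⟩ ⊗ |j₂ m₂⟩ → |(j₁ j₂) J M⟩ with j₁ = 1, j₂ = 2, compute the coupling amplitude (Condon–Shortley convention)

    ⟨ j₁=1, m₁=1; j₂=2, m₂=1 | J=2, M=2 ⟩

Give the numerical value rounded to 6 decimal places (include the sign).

+√(1/3) ≈ +0.577350

triangle: 1!·1!·3!/6! = 6/720
(j±m)!: 2!·0!·3!·1!·4!·0! = 288
prefactor² = (2J+1)·Δ·N² = 12
  k=0: +1/(0!·1!·0!·3!·1!·0!) = 1/6
Σ = 1/6  ⇒  CG² = 12·1/6² = 1/3
CG = +√(1/3) = +0.577350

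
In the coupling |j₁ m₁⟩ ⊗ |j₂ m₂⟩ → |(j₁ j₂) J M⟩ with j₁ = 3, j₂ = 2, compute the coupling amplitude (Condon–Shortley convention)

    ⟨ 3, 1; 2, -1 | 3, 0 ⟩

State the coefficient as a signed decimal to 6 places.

+0.182574  (= +√(1/30))

triangle: 2!×4!×2!/9! = 96/362880
(j±m)!: 4!×2!×1!×3!×3!×3! = 10368
prefactor² = (2J+1)×Δ×N² = 96/5
  k=0: +1/(0!×2!×2!×1!×2!×1!) = 1/8
  k=1: −1/(1!×1!×1!×0!×3!×2!) = -1/12
Σ = 1/24  ⇒  CG² = 96/5×1/24² = 1/30
CG = +√(1/30) = +0.182574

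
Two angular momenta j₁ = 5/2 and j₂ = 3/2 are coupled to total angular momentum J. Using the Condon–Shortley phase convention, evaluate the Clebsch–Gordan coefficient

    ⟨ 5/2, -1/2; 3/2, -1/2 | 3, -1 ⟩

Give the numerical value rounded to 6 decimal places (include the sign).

+√(1/60) = +0.129099

j₁+j₂−J=1  J+j₁−j₂=4  J−j₁+j₂=2  j₁+j₂+J+1=8
(j₁±m₁, j₂±m₂, J±M) = (2,3,1,2,2,4)
P² = 48/5
sum k=0..1:
  [0] +1/6 = 1/6
  [1] −1/8 = -1/8
S = 1/24
C² = P²·S² = 1/60 ; C = +0.129099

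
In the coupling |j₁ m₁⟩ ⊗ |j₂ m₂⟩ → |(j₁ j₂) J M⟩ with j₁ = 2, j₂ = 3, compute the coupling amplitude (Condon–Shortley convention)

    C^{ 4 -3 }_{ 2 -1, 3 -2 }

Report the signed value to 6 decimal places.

j₁+j₂−J=1  J+j₁−j₂=3  J−j₁+j₂=5  j₁+j₂+J+1=10
(j₁±m₁, j₂±m₂, J±M) = (1,3,1,5,1,7)
P² = 6480
sum k=0..1:
  [0] +1/144 = 1/144
  [1] −1/240 = -1/240
S = 1/360
C² = P²·S² = 1/20 ; C = +0.223607

+√(1/20) ≈ +0.223607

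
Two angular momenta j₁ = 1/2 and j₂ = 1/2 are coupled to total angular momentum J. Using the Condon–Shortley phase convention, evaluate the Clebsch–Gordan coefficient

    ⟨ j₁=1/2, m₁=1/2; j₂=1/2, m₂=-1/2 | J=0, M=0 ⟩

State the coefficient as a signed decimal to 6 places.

triangle: 1!*0!*0!/2! = 1/2
(j±m)!: 1!*0!*0!*1!*0!*0! = 1
prefactor² = (2J+1)*Δ*N² = 1/2
  k=0: +1/(0!*1!*0!*0!*0!*0!) = 1
Σ = 1  ⇒  CG² = 1/2*1² = 1/2
CG = +√(1/2) = +0.707107

+0.707107  (= +√(1/2))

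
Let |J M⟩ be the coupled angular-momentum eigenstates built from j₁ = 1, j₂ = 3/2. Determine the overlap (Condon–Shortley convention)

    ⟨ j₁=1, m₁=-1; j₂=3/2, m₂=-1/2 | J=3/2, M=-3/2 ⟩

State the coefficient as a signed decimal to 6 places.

√[4·1!1!2!/5! · 0!2!1!2!0!3!] = √(8/5)
  +(−1)^1/∏(1,0,1,0,0,2)! = -1/2  (running -1/2)
⟨..|..⟩ = √(8/5)·(-1/2) = -0.632456

-0.632456  (= −√(2/5))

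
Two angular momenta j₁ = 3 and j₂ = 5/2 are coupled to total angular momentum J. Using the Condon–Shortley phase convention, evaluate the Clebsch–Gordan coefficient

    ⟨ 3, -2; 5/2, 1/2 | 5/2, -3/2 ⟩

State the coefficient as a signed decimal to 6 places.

j₁+j₂−J=3  J+j₁−j₂=3  J−j₁+j₂=2  j₁+j₂+J+1=9
(j₁±m₁, j₂±m₂, J±M) = (1,5,3,2,1,4)
P² = 288/7
sum k=2..3:
  [2] +1/12 = 1/12
  [3] −1/24 = -1/24
S = 1/24
C² = P²·S² = 1/14 ; C = +0.267261

+0.267261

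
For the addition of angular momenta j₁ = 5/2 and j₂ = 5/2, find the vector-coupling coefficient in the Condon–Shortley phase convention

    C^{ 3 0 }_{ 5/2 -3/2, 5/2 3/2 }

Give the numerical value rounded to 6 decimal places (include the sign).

+0.521749  (= +√(49/180))

j₁+j₂−J=2  J+j₁−j₂=3  J−j₁+j₂=3  j₁+j₂+J+1=9
(j₁±m₁, j₂±m₂, J±M) = (1,4,4,1,3,3)
P² = 144/5
sum k=1..2:
  [1] −1/36 = -1/36
  [2] +1/8 = 1/8
S = 7/72
C² = P²·S² = 49/180 ; C = +0.521749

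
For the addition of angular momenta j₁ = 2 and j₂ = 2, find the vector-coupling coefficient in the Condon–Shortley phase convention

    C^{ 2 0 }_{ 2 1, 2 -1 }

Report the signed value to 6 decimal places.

j₁+j₂−J=2  J+j₁−j₂=2  J−j₁+j₂=2  j₁+j₂+J+1=7
(j₁±m₁, j₂±m₂, J±M) = (3,1,1,3,2,2)
P² = 8/7
sum k=0..1:
  [0] +1/2 = 1/2
  [1] −1/4 = -1/4
S = 1/4
C² = P²·S² = 1/14 ; C = +0.267261

+√(1/14) = +0.267261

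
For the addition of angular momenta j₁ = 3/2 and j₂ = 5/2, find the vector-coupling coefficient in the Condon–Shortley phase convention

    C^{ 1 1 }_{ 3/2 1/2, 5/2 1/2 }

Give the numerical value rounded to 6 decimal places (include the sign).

√[3·3!0!2!/6! · 2!1!3!2!2!0!] = √(12/5)
  +(−1)^1/∏(1,2,0,2,0,0)! = -1/4  (running -1/4)
⟨..|..⟩ = √(12/5)·(-1/4) = -0.387298

−√(3/20) = -0.387298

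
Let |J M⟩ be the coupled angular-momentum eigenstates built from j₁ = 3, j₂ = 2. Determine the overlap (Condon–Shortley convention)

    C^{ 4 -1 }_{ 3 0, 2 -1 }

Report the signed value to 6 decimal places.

j₁+j₂−J=1  J+j₁−j₂=5  J−j₁+j₂=3  j₁+j₂+J+1=10
(j₁±m₁, j₂±m₂, J±M) = (3,3,1,3,3,5)
P² = 1944/7
sum k=0..1:
  [0] +1/24 = 1/24
  [1] −1/72 = -1/72
S = 1/36
C² = P²·S² = 3/14 ; C = +0.462910

+0.462910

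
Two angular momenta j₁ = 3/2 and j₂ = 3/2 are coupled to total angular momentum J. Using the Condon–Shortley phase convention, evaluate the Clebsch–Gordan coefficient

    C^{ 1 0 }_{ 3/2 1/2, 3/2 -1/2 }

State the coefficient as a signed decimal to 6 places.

j₁+j₂−J=2  J+j₁−j₂=1  J−j₁+j₂=1  j₁+j₂+J+1=5
(j₁±m₁, j₂±m₂, J±M) = (2,1,1,2,1,1)
P² = 1/5
sum k=0..1:
  [0] +1/2 = 1/2
  [1] −1/1 = -1
S = -1/2
C² = P²·S² = 1/20 ; C = -0.223607

-0.223607  (= −√(1/20))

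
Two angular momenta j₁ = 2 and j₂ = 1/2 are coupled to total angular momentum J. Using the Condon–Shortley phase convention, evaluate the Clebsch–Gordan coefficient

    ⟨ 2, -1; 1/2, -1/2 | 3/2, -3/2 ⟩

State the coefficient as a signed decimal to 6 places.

+√(1/5) = +0.447214

√[4·1!3!0!/5! · 1!3!0!1!0!3!] = √(36/5)
  +(−1)^0/∏(0,1,3,0,0,0)! = 1/6  (running 1/6)
⟨..|..⟩ = √(36/5)·(1/6) = +0.447214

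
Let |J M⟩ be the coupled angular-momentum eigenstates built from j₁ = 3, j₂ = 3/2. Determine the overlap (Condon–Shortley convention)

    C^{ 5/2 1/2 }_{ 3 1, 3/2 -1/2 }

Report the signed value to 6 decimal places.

triangle: 2!·4!·1!/8! = 48/40320
(j±m)!: 4!·2!·1!·2!·3!·2! = 1152
prefactor² = (2J+1)·Δ·N² = 288/35
  k=0: +1/(0!·2!·2!·1!·2!·0!) = 1/8
  k=1: −1/(1!·1!·1!·0!·3!·1!) = -1/6
Σ = -1/24  ⇒  CG² = 288/35·(-1/24)² = 1/70
CG = −√(1/70) = -0.119523

−√(1/70) ≈ -0.119523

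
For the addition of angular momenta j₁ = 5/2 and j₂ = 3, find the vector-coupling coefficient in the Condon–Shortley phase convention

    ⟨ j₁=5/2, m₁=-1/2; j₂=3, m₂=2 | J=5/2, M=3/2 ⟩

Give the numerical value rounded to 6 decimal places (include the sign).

+0.267261

j₁+j₂−J=3  J+j₁−j₂=2  J−j₁+j₂=3  j₁+j₂+J+1=9
(j₁±m₁, j₂±m₂, J±M) = (2,3,5,1,4,1)
P² = 288/7
sum k=2..3:
  [2] +1/12 = 1/12
  [3] −1/24 = -1/24
S = 1/24
C² = P²·S² = 1/14 ; C = +0.267261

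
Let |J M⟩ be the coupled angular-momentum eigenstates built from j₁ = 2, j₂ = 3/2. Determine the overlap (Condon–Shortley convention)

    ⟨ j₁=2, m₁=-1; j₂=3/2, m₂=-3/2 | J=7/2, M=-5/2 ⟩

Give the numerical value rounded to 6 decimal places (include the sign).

+√(4/7) ≈ +0.755929

j₁+j₂−J=0  J+j₁−j₂=4  J−j₁+j₂=3  j₁+j₂+J+1=8
(j₁±m₁, j₂±m₂, J±M) = (1,3,0,3,1,6)
P² = 5184/7
sum k=0..0:
  [0] +1/36 = 1/36
S = 1/36
C² = P²·S² = 4/7 ; C = +0.755929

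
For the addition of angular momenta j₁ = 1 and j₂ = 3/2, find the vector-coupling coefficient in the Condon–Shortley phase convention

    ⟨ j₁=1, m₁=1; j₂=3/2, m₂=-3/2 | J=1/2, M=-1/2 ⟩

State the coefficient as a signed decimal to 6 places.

j₁+j₂−J=2  J+j₁−j₂=0  J−j₁+j₂=1  j₁+j₂+J+1=4
(j₁±m₁, j₂±m₂, J±M) = (2,0,0,3,0,1)
P² = 2
sum k=0..0:
  [0] +1/2 = 1/2
S = 1/2
C² = P²·S² = 1/2 ; C = +0.707107

+0.707107  (= +√(1/2))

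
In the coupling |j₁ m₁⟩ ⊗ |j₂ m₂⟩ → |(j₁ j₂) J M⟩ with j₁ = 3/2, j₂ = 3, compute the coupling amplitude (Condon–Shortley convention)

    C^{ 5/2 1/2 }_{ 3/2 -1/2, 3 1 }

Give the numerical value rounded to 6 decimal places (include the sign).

−√(1/70) = -0.119523

triangle: 2!*1!*4!/8! = 48/40320
(j±m)!: 1!*2!*4!*2!*3!*2! = 1152
prefactor² = (2J+1)*Δ*N² = 288/35
  k=1: −1/(1!*1!*1!*3!*0!*1!) = -1/6
  k=2: +1/(2!*0!*0!*2!*1!*2!) = 1/8
Σ = -1/24  ⇒  CG² = 288/35*(-1/24)² = 1/70
CG = −√(1/70) = -0.119523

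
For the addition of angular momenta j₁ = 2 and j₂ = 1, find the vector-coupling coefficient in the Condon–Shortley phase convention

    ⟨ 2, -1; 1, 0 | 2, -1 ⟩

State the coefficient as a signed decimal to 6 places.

−√(1/6) ≈ -0.408248

√[5·1!3!1!/6! · 1!3!1!1!1!3!] = √(3/2)
  +(−1)^0/∏(0,1,3,1,0,0)! = 1/6  (running 1/6)
  +(−1)^1/∏(1,0,2,0,1,1)! = -1/2  (running -1/3)
⟨..|..⟩ = √(3/2)·(-1/3) = -0.408248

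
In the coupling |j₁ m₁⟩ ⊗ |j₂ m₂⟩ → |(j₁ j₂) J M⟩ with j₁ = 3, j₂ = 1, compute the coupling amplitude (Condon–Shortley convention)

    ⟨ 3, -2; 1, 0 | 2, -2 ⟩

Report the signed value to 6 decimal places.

−√(5/21) = -0.487950

j₁+j₂−J=2  J+j₁−j₂=4  J−j₁+j₂=0  j₁+j₂+J+1=7
(j₁±m₁, j₂±m₂, J±M) = (1,5,1,1,0,4)
P² = 960/7
sum k=1..1:
  [1] −1/24 = -1/24
S = -1/24
C² = P²·S² = 5/21 ; C = -0.487950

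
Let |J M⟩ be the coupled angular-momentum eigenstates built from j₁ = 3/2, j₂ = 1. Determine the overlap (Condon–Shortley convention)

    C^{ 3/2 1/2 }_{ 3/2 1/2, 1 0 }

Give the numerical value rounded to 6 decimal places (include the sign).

√[4·1!2!1!/5! · 2!1!1!1!2!1!] = √(4/15)
  +(−1)^0/∏(0,1,1,1,1,0)! = 1  (running 1)
  +(−1)^1/∏(1,0,0,0,2,1)! = -1/2  (running 1/2)
⟨..|..⟩ = √(4/15)·(1/2) = +0.258199

+0.258199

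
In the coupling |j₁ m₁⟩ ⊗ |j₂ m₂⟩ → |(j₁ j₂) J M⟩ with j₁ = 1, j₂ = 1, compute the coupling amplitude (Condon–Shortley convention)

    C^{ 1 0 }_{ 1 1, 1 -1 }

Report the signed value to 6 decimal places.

+0.707107

triangle: 1!·1!·1!/4! = 1/24
(j±m)!: 2!·0!·0!·2!·1!·1! = 4
prefactor² = (2J+1)·Δ·N² = 1/2
  k=0: +1/(0!·1!·0!·0!·1!·1!) = 1
Σ = 1  ⇒  CG² = 1/2·1² = 1/2
CG = +√(1/2) = +0.707107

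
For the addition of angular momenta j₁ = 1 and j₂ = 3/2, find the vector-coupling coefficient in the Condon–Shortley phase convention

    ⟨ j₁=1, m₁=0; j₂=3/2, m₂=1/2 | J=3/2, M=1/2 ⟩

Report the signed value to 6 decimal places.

j₁+j₂−J=1  J+j₁−j₂=1  J−j₁+j₂=2  j₁+j₂+J+1=5
(j₁±m₁, j₂±m₂, J±M) = (1,1,2,1,2,1)
P² = 4/15
sum k=0..1:
  [0] +1/2 = 1/2
  [1] −1/1 = -1
S = -1/2
C² = P²·S² = 1/15 ; C = -0.258199

-0.258199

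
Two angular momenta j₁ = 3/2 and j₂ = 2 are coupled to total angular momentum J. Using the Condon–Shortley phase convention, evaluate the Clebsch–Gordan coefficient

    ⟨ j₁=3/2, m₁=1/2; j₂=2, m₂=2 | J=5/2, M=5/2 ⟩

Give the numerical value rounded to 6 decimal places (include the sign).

-0.755929

triangle: 1!·2!·3!/7! = 12/5040
(j±m)!: 2!·1!·4!·0!·5!·0! = 5760
prefactor² = (2J+1)·Δ·N² = 576/7
  k=1: −1/(1!·0!·0!·3!·2!·0!) = -1/12
Σ = -1/12  ⇒  CG² = 576/7·(-1/12)² = 4/7
CG = −√(4/7) = -0.755929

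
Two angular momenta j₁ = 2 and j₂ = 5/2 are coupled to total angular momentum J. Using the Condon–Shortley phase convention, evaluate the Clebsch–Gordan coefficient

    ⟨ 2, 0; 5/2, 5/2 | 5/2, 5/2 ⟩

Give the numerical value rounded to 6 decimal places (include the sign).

+0.597614

j₁+j₂−J=2  J+j₁−j₂=2  J−j₁+j₂=3  j₁+j₂+J+1=8
(j₁±m₁, j₂±m₂, J±M) = (2,2,5,0,5,0)
P² = 1440/7
sum k=2..2:
  [2] +1/24 = 1/24
S = 1/24
C² = P²·S² = 5/14 ; C = +0.597614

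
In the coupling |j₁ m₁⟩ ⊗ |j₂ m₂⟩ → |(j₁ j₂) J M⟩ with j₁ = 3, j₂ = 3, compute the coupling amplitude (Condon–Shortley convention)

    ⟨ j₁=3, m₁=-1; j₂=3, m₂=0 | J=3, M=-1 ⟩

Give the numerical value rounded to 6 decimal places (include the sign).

+√(1/6) = +0.408248

√[7·3!3!3!/10! · 2!4!3!3!2!4!] = √(864/25)
  +(−1)^1/∏(1,2,3,2,0,1)! = -1/24  (running -1/24)
  +(−1)^2/∏(2,1,2,1,1,2)! = 1/8  (running 1/12)
  +(−1)^3/∏(3,0,1,0,2,3)! = -1/72  (running 5/72)
⟨..|..⟩ = √(864/25)·(5/72) = +0.408248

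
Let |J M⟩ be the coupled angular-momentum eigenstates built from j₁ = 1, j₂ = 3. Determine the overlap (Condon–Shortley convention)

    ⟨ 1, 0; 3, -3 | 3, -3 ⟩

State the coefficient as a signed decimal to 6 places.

+0.866025

j₁+j₂−J=1  J+j₁−j₂=1  J−j₁+j₂=5  j₁+j₂+J+1=8
(j₁±m₁, j₂±m₂, J±M) = (1,1,0,6,0,6)
P² = 10800
sum k=0..0:
  [0] +1/120 = 1/120
S = 1/120
C² = P²·S² = 3/4 ; C = +0.866025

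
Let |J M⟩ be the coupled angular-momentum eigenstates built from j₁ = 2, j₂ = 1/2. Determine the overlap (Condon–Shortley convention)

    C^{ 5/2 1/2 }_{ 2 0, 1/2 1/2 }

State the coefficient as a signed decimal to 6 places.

+0.774597  (= +√(3/5))

√[6·0!4!1!/6! · 2!2!1!0!3!2!] = √(48/5)
  +(−1)^0/∏(0,0,2,1,2,0)! = 1/4  (running 1/4)
⟨..|..⟩ = √(48/5)·(1/4) = +0.774597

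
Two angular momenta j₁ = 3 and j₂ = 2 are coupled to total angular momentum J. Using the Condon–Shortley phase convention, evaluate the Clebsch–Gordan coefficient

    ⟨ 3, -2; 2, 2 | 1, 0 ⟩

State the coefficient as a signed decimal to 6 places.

j₁+j₂−J=4  J+j₁−j₂=2  J−j₁+j₂=0  j₁+j₂+J+1=7
(j₁±m₁, j₂±m₂, J±M) = (1,5,4,0,1,1)
P² = 576/7
sum k=4..4:
  [4] +1/24 = 1/24
S = 1/24
C² = P²·S² = 1/7 ; C = +0.377964

+0.377964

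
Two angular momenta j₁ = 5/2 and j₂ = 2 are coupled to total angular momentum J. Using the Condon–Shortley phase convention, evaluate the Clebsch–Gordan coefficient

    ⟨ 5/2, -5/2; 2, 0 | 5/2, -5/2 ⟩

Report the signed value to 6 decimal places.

triangle: 2!·3!·2!/8! = 24/40320
(j±m)!: 0!·5!·2!·2!·0!·5! = 57600
prefactor² = (2J+1)·Δ·N² = 1440/7
  k=2: +1/(2!·0!·3!·0!·0!·2!) = 1/24
Σ = 1/24  ⇒  CG² = 1440/7·1/24² = 5/14
CG = +√(5/14) = +0.597614

+√(5/14) = +0.597614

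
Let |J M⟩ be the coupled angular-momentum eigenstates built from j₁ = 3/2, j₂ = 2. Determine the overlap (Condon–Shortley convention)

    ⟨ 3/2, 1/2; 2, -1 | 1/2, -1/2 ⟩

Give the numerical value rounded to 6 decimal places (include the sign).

-0.547723

triangle: 3!·0!·1!/5! = 6/120
(j±m)!: 2!·1!·1!·3!·0!·1! = 12
prefactor² = (2J+1)·Δ·N² = 6/5
  k=1: −1/(1!·2!·0!·0!·0!·1!) = -1/2
Σ = -1/2  ⇒  CG² = 6/5·(-1/2)² = 3/10
CG = −√(3/10) = -0.547723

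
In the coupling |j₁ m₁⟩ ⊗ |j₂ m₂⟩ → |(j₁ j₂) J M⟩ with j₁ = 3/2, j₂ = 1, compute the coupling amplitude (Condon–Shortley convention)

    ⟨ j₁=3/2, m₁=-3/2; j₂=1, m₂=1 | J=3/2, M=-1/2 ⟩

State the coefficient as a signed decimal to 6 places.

√[4·1!2!1!/5! · 0!3!2!0!1!2!] = √(8/5)
  +(−1)^1/∏(1,0,2,1,0,0)! = -1/2  (running -1/2)
⟨..|..⟩ = √(8/5)·(-1/2) = -0.632456

-0.632456  (= −√(2/5))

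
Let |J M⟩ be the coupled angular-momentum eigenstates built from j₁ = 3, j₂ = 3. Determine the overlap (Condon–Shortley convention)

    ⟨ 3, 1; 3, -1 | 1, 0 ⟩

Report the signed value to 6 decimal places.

+√(1/28) ≈ +0.188982

√[3·5!1!1!/8! · 4!2!2!4!1!1!] = √(144/7)
  +(−1)^1/∏(1,4,1,1,0,0)! = -1/24  (running -1/24)
  +(−1)^2/∏(2,3,0,0,1,1)! = 1/12  (running 1/24)
⟨..|..⟩ = √(144/7)·(1/24) = +0.188982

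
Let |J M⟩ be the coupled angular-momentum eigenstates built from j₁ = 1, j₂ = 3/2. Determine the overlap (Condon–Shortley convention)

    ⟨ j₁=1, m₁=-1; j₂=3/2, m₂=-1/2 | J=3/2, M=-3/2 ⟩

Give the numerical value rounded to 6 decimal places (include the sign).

−√(2/5) = -0.632456

√[4·1!1!2!/5! · 0!2!1!2!0!3!] = √(8/5)
  +(−1)^1/∏(1,0,1,0,0,2)! = -1/2  (running -1/2)
⟨..|..⟩ = √(8/5)·(-1/2) = -0.632456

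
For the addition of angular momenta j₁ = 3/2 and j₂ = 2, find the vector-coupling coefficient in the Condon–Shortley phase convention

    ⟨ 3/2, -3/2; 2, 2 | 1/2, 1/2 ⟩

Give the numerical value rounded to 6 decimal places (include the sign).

j₁+j₂−J=3  J+j₁−j₂=0  J−j₁+j₂=1  j₁+j₂+J+1=5
(j₁±m₁, j₂±m₂, J±M) = (0,3,4,0,1,0)
P² = 72/5
sum k=3..3:
  [3] −1/6 = -1/6
S = -1/6
C² = P²·S² = 2/5 ; C = -0.632456

−√(2/5) = -0.632456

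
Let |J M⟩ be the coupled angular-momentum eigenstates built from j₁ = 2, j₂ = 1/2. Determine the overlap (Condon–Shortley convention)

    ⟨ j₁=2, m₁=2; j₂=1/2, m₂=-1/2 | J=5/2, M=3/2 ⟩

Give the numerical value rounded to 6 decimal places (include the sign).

+√(1/5) ≈ +0.447214

triangle: 0!·4!·1!/6! = 24/720
(j±m)!: 4!·0!·0!·1!·4!·1! = 576
prefactor² = (2J+1)·Δ·N² = 576/5
  k=0: +1/(0!·0!·0!·0!·4!·1!) = 1/24
Σ = 1/24  ⇒  CG² = 576/5·1/24² = 1/5
CG = +√(1/5) = +0.447214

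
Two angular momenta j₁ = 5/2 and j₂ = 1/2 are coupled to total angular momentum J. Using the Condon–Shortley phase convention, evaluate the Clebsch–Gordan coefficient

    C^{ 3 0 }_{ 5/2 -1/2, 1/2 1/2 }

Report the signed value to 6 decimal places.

triangle: 0!×5!×1!/7! = 120/5040
(j±m)!: 2!×3!×1!×0!×3!×3! = 432
prefactor² = (2J+1)×Δ×N² = 72
  k=0: +1/(0!×0!×3!×1!×2!×0!) = 1/12
Σ = 1/12  ⇒  CG² = 72×1/12² = 1/2
CG = +√(1/2) = +0.707107

+0.707107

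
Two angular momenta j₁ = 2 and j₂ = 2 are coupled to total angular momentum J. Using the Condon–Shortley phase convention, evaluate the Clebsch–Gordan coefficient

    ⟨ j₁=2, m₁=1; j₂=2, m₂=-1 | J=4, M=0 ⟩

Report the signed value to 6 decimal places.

+0.478091

triangle: 0!*4!*4!/9! = 576/362880
(j±m)!: 3!*1!*1!*3!*4!*4! = 20736
prefactor² = (2J+1)*Δ*N² = 10368/35
  k=0: +1/(0!*0!*1!*1!*3!*3!) = 1/36
Σ = 1/36  ⇒  CG² = 10368/35*1/36² = 8/35
CG = +√(8/35) = +0.478091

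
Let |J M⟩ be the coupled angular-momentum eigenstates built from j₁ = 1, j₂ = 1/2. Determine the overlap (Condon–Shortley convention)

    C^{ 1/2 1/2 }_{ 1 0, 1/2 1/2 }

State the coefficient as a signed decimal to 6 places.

-0.577350

√[2·1!1!0!/3! · 1!1!1!0!1!0!] = √(1/3)
  +(−1)^1/∏(1,0,0,0,1,0)! = -1  (running -1)
⟨..|..⟩ = √(1/3)·(-1) = -0.577350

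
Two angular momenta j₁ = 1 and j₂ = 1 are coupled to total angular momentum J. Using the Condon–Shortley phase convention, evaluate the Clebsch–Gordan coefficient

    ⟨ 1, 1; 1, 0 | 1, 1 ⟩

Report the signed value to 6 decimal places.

+0.707107

j₁+j₂−J=1  J+j₁−j₂=1  J−j₁+j₂=1  j₁+j₂+J+1=4
(j₁±m₁, j₂±m₂, J±M) = (2,0,1,1,2,0)
P² = 1/2
sum k=0..0:
  [0] +1/1 = 1
S = 1
C² = P²·S² = 1/2 ; C = +0.707107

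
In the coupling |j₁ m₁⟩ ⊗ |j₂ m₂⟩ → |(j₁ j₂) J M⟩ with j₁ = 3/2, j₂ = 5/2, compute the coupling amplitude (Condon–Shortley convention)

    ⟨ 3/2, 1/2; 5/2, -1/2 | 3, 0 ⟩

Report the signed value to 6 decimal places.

triangle: 1!·2!·4!/8! = 48/40320
(j±m)!: 2!·1!·2!·3!·3!·3! = 864
prefactor² = (2J+1)·Δ·N² = 36/5
  k=0: +1/(0!·1!·1!·2!·1!·2!) = 1/4
  k=1: −1/(1!·0!·0!·1!·2!·3!) = -1/12
Σ = 1/6  ⇒  CG² = 36/5·1/6² = 1/5
CG = +√(1/5) = +0.447214

+0.447214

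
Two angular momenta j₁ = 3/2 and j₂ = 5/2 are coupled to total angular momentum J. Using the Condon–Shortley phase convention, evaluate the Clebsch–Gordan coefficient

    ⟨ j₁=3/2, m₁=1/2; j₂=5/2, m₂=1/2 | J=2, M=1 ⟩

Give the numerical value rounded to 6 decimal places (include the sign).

-0.545545

triangle: 2!×1!×3!/7! = 12/5040
(j±m)!: 2!×1!×3!×2!×3!×1! = 144
prefactor² = (2J+1)×Δ×N² = 12/7
  k=0: +1/(0!×2!×1!×3!×0!×0!) = 1/12
  k=1: −1/(1!×1!×0!×2!×1!×1!) = -1/2
Σ = -5/12  ⇒  CG² = 12/7×(-5/12)² = 25/84
CG = −√(25/84) = -0.545545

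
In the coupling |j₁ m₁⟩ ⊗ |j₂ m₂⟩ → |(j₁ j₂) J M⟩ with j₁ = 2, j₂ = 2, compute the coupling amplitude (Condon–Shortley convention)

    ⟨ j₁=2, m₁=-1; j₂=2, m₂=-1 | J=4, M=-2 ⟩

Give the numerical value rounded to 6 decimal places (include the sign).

j₁+j₂−J=0  J+j₁−j₂=4  J−j₁+j₂=4  j₁+j₂+J+1=9
(j₁±m₁, j₂±m₂, J±M) = (1,3,1,3,2,6)
P² = 5184/7
sum k=0..0:
  [0] +1/36 = 1/36
S = 1/36
C² = P²·S² = 4/7 ; C = +0.755929

+√(4/7) ≈ +0.755929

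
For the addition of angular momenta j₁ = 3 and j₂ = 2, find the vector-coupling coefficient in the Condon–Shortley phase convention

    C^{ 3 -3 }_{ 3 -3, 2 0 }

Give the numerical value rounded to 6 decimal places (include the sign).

+√(5/12) ≈ +0.645497

√[7·2!4!2!/9! · 0!6!2!2!0!6!] = √(3840)
  +(−1)^2/∏(2,0,4,0,0,2)! = 1/96  (running 1/96)
⟨..|..⟩ = √(3840)·(1/96) = +0.645497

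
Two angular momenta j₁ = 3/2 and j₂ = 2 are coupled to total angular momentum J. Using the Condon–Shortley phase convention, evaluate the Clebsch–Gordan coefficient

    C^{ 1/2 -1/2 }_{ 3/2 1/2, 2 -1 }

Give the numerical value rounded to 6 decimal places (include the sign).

−√(3/10) ≈ -0.547723

j₁+j₂−J=3  J+j₁−j₂=0  J−j₁+j₂=1  j₁+j₂+J+1=5
(j₁±m₁, j₂±m₂, J±M) = (2,1,1,3,0,1)
P² = 6/5
sum k=1..1:
  [1] −1/2 = -1/2
S = -1/2
C² = P²·S² = 3/10 ; C = -0.547723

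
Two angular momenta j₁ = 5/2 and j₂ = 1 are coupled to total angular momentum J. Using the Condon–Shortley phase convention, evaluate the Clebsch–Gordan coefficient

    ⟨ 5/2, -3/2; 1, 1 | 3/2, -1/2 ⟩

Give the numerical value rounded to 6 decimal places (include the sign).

+0.632456

triangle: 2!×3!×0!/6! = 12/720
(j±m)!: 1!×4!×2!×0!×1!×2! = 96
prefactor² = (2J+1)×Δ×N² = 32/5
  k=2: +1/(2!×0!×2!×0!×1!×0!) = 1/4
Σ = 1/4  ⇒  CG² = 32/5×1/4² = 2/5
CG = +√(2/5) = +0.632456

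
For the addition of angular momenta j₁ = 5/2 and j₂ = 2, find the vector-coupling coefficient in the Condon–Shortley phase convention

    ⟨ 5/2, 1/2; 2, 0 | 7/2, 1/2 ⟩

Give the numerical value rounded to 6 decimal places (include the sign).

+0.195180  (= +√(4/105))

triangle: 1!*4!*3!/9! = 144/362880
(j±m)!: 3!*2!*2!*2!*4!*3! = 6912
prefactor² = (2J+1)*Δ*N² = 768/35
  k=0: +1/(0!*1!*2!*2!*2!*1!) = 1/8
  k=1: −1/(1!*0!*1!*1!*3!*2!) = -1/12
Σ = 1/24  ⇒  CG² = 768/35*1/24² = 4/105
CG = +√(4/105) = +0.195180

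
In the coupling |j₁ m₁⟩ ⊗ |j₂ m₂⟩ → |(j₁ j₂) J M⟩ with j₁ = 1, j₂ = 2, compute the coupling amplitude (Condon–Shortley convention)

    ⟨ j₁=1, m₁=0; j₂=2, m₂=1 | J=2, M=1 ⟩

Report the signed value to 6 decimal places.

-0.408248

triangle: 1!*1!*3!/6! = 6/720
(j±m)!: 1!*1!*3!*1!*3!*1! = 36
prefactor² = (2J+1)*Δ*N² = 3/2
  k=0: +1/(0!*1!*1!*3!*0!*0!) = 1/6
  k=1: −1/(1!*0!*0!*2!*1!*1!) = -1/2
Σ = -1/3  ⇒  CG² = 3/2*(-1/3)² = 1/6
CG = −√(1/6) = -0.408248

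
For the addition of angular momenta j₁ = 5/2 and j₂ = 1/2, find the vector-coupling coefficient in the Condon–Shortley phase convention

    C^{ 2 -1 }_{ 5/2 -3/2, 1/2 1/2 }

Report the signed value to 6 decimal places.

triangle: 1!×4!×0!/6! = 24/720
(j±m)!: 1!×4!×1!×0!×1!×3! = 144
prefactor² = (2J+1)×Δ×N² = 24
  k=1: −1/(1!×0!×3!×0!×1!×0!) = -1/6
Σ = -1/6  ⇒  CG² = 24×(-1/6)² = 2/3
CG = −√(2/3) = -0.816497

-0.816497  (= −√(2/3))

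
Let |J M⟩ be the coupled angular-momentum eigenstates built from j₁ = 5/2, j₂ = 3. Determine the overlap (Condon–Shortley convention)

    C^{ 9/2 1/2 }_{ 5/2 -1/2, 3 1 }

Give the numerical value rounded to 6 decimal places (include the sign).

-0.480500  (= −√(160/693))

j₁+j₂−J=1  J+j₁−j₂=4  J−j₁+j₂=5  j₁+j₂+J+1=11
(j₁±m₁, j₂±m₂, J±M) = (2,3,4,2,5,4)
P² = 92160/77
sum k=0..1:
  [0] +1/144 = 1/144
  [1] −1/48 = -1/48
S = -1/72
C² = P²·S² = 160/693 ; C = -0.480500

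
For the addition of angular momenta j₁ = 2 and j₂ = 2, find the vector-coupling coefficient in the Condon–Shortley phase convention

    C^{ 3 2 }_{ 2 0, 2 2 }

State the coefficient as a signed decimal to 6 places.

−√(1/2) ≈ -0.707107

j₁+j₂−J=1  J+j₁−j₂=3  J−j₁+j₂=3  j₁+j₂+J+1=8
(j₁±m₁, j₂±m₂, J±M) = (2,2,4,0,5,1)
P² = 72
sum k=1..1:
  [1] −1/12 = -1/12
S = -1/12
C² = P²·S² = 1/2 ; C = -0.707107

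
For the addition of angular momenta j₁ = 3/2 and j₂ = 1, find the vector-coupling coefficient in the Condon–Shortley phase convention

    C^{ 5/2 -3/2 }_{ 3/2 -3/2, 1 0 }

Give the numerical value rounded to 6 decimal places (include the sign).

j₁+j₂−J=0  J+j₁−j₂=3  J−j₁+j₂=2  j₁+j₂+J+1=6
(j₁±m₁, j₂±m₂, J±M) = (0,3,1,1,1,4)
P² = 72/5
sum k=0..0:
  [0] +1/6 = 1/6
S = 1/6
C² = P²·S² = 2/5 ; C = +0.632456

+0.632456  (= +√(2/5))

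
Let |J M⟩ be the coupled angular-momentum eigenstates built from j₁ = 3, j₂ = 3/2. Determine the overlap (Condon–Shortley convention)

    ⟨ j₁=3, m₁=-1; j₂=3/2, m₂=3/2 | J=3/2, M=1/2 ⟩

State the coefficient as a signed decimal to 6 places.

j₁+j₂−J=3  J+j₁−j₂=3  J−j₁+j₂=0  j₁+j₂+J+1=7
(j₁±m₁, j₂±m₂, J±M) = (2,4,3,0,2,1)
P² = 576/35
sum k=3..3:
  [3] −1/12 = -1/12
S = -1/12
C² = P²·S² = 4/35 ; C = -0.338062

-0.338062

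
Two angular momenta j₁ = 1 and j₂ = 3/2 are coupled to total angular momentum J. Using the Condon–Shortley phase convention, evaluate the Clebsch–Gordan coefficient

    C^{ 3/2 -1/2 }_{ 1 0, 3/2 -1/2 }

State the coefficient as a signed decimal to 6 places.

+√(1/15) ≈ +0.258199

√[4·1!1!2!/5! · 1!1!1!2!1!2!] = √(4/15)
  +(−1)^0/∏(0,1,1,1,0,1)! = 1  (running 1)
  +(−1)^1/∏(1,0,0,0,1,2)! = -1/2  (running 1/2)
⟨..|..⟩ = √(4/15)·(1/2) = +0.258199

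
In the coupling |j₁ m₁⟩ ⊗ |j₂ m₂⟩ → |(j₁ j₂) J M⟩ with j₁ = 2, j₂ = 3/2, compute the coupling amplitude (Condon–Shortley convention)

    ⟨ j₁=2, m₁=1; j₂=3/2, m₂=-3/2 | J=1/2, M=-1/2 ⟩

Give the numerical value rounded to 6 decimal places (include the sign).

+√(1/10) ≈ +0.316228

j₁+j₂−J=3  J+j₁−j₂=1  J−j₁+j₂=0  j₁+j₂+J+1=5
(j₁±m₁, j₂±m₂, J±M) = (3,1,0,3,0,1)
P² = 18/5
sum k=0..0:
  [0] +1/6 = 1/6
S = 1/6
C² = P²·S² = 1/10 ; C = +0.316228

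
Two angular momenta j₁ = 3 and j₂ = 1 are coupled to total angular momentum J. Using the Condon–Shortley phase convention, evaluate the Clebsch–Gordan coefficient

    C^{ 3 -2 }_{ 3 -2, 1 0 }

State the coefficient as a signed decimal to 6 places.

triangle: 1!×5!×1!/8! = 120/40320
(j±m)!: 1!×5!×1!×1!×1!×5! = 14400
prefactor² = (2J+1)×Δ×N² = 300
  k=0: +1/(0!×1!×5!×1!×0!×0!) = 1/120
  k=1: −1/(1!×0!×4!×0!×1!×1!) = -1/24
Σ = -1/30  ⇒  CG² = 300×(-1/30)² = 1/3
CG = −√(1/3) = -0.577350

−√(1/3) ≈ -0.577350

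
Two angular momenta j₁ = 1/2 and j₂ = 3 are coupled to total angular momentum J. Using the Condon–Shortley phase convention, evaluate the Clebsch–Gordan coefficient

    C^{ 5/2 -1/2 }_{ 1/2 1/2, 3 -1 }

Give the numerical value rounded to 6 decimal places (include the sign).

j₁+j₂−J=1  J+j₁−j₂=0  J−j₁+j₂=5  j₁+j₂+J+1=7
(j₁±m₁, j₂±m₂, J±M) = (1,0,2,4,2,3)
P² = 576/7
sum k=0..0:
  [0] +1/12 = 1/12
S = 1/12
C² = P²·S² = 4/7 ; C = +0.755929

+0.755929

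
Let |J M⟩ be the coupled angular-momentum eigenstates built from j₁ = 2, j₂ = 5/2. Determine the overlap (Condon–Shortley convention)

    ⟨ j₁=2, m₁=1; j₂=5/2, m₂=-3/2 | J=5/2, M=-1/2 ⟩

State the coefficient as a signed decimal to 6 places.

√[6·2!2!3!/8! · 3!1!1!4!2!3!] = √(216/35)
  +(−1)^0/∏(0,2,1,1,1,2)! = 1/4  (running 1/4)
  +(−1)^1/∏(1,1,0,0,2,3)! = -1/12  (running 1/6)
⟨..|..⟩ = √(216/35)·(1/6) = +0.414039

+0.414039  (= +√(6/35))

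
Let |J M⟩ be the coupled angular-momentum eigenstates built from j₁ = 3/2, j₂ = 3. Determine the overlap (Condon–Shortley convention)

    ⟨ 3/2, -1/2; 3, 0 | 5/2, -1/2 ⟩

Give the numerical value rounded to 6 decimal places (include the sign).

-0.414039  (= −√(6/35))

triangle: 2!×1!×4!/8! = 48/40320
(j±m)!: 1!×2!×3!×3!×2!×3! = 864
prefactor² = (2J+1)×Δ×N² = 216/35
  k=1: −1/(1!×1!×1!×2!×0!×2!) = -1/4
  k=2: +1/(2!×0!×0!×1!×1!×3!) = 1/12
Σ = -1/6  ⇒  CG² = 216/35×(-1/6)² = 6/35
CG = −√(6/35) = -0.414039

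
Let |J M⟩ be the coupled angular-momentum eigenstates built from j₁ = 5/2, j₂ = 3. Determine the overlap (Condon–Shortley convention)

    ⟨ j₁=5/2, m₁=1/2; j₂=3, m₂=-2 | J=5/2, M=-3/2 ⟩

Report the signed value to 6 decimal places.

-0.267261

triangle: 3!·2!·3!/9! = 72/362880
(j±m)!: 3!·2!·1!·5!·1!·4! = 34560
prefactor² = (2J+1)·Δ·N² = 288/7
  k=0: +1/(0!·3!·2!·1!·0!·2!) = 1/24
  k=1: −1/(1!·2!·1!·0!·1!·3!) = -1/12
Σ = -1/24  ⇒  CG² = 288/7·(-1/24)² = 1/14
CG = −√(1/14) = -0.267261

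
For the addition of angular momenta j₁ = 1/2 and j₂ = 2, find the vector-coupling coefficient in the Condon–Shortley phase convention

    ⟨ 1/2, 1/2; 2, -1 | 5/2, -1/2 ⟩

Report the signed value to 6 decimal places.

j₁+j₂−J=0  J+j₁−j₂=1  J−j₁+j₂=4  j₁+j₂+J+1=6
(j₁±m₁, j₂±m₂, J±M) = (1,0,1,3,2,3)
P² = 72/5
sum k=0..0:
  [0] +1/6 = 1/6
S = 1/6
C² = P²·S² = 2/5 ; C = +0.632456

+0.632456  (= +√(2/5))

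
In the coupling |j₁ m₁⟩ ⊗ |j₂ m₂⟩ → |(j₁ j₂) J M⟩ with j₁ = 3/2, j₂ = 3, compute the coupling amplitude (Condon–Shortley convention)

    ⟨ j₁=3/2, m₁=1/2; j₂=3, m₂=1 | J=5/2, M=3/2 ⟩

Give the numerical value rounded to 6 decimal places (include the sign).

j₁+j₂−J=2  J+j₁−j₂=1  J−j₁+j₂=4  j₁+j₂+J+1=8
(j₁±m₁, j₂±m₂, J±M) = (2,1,4,2,4,1)
P² = 576/35
sum k=0..1:
  [0] +1/48 = 1/48
  [1] −1/6 = -1/6
S = -7/48
C² = P²·S² = 7/20 ; C = -0.591608

−√(7/20) = -0.591608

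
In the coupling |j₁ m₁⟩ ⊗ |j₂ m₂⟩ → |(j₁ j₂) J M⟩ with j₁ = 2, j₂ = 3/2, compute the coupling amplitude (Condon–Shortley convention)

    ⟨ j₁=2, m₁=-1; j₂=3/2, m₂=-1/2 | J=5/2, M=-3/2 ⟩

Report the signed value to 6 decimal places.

-0.169031

triangle: 1!×3!×2!/7! = 12/5040
(j±m)!: 1!×3!×1!×2!×1!×4! = 288
prefactor² = (2J+1)×Δ×N² = 144/35
  k=0: +1/(0!×1!×3!×1!×0!×1!) = 1/6
  k=1: −1/(1!×0!×2!×0!×1!×2!) = -1/4
Σ = -1/12  ⇒  CG² = 144/35×(-1/12)² = 1/35
CG = −√(1/35) = -0.169031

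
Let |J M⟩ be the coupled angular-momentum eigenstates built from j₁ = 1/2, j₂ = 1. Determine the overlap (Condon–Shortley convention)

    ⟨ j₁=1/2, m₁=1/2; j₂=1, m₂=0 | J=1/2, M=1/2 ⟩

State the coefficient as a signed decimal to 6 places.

+√(1/3) ≈ +0.577350

√[2·1!0!1!/3! · 1!0!1!1!1!0!] = √(1/3)
  +(−1)^0/∏(0,1,0,1,0,0)! = 1  (running 1)
⟨..|..⟩ = √(1/3)·(1) = +0.577350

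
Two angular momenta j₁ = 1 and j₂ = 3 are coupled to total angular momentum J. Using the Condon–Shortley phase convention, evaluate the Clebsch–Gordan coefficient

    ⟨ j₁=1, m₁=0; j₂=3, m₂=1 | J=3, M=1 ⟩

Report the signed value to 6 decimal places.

√[7·1!1!5!/8! · 1!1!4!2!4!2!] = √(48)
  +(−1)^0/∏(0,1,1,4,0,1)! = 1/24  (running 1/24)
  +(−1)^1/∏(1,0,0,3,1,2)! = -1/12  (running -1/24)
⟨..|..⟩ = √(48)·(-1/24) = -0.288675

-0.288675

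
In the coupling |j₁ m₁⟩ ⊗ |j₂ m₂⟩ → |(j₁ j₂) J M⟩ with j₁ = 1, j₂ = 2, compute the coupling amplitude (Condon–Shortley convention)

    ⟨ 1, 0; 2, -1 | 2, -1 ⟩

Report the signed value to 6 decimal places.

+0.408248  (= +√(1/6))

√[5·1!1!3!/6! · 1!1!1!3!1!3!] = √(3/2)
  +(−1)^0/∏(0,1,1,1,0,2)! = 1/2  (running 1/2)
  +(−1)^1/∏(1,0,0,0,1,3)! = -1/6  (running 1/3)
⟨..|..⟩ = √(3/2)·(1/3) = +0.408248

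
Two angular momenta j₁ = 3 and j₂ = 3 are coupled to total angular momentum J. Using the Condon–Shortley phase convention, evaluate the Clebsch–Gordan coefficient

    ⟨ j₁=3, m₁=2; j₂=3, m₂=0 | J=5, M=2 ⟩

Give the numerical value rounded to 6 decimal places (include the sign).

+√(1/3) ≈ +0.577350

j₁+j₂−J=1  J+j₁−j₂=5  J−j₁+j₂=5  j₁+j₂+J+1=12
(j₁±m₁, j₂±m₂, J±M) = (5,1,3,3,7,3)
P² = 43200
sum k=0..1:
  [0] +1/288 = 1/288
  [1] −1/1440 = -1/1440
S = 1/360
C² = P²·S² = 1/3 ; C = +0.577350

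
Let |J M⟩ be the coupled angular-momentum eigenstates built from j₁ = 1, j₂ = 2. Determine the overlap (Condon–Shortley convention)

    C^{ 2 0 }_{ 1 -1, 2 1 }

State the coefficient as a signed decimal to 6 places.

−√(1/2) = -0.707107

triangle: 1!·1!·3!/6! = 6/720
(j±m)!: 0!·2!·3!·1!·2!·2! = 48
prefactor² = (2J+1)·Δ·N² = 2
  k=1: −1/(1!·0!·1!·2!·0!·1!) = -1/2
Σ = -1/2  ⇒  CG² = 2·(-1/2)² = 1/2
CG = −√(1/2) = -0.707107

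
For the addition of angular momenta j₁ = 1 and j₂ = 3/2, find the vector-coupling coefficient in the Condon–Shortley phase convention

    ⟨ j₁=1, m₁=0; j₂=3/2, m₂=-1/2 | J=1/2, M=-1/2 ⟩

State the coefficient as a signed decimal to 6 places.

−√(1/3) ≈ -0.577350

j₁+j₂−J=2  J+j₁−j₂=0  J−j₁+j₂=1  j₁+j₂+J+1=4
(j₁±m₁, j₂±m₂, J±M) = (1,1,1,2,0,1)
P² = 1/3
sum k=1..1:
  [1] −1/1 = -1
S = -1
C² = P²·S² = 1/3 ; C = -0.577350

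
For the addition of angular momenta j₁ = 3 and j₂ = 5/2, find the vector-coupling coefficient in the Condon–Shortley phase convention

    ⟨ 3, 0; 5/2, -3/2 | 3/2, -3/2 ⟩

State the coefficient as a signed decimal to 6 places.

−√(6/35) = -0.414039

triangle: 4!·2!·1!/8! = 48/40320
(j±m)!: 3!·3!·1!·4!·0!·3! = 5184
prefactor² = (2J+1)·Δ·N² = 864/35
  k=1: −1/(1!·3!·2!·0!·0!·1!) = -1/12
Σ = -1/12  ⇒  CG² = 864/35·(-1/12)² = 6/35
CG = −√(6/35) = -0.414039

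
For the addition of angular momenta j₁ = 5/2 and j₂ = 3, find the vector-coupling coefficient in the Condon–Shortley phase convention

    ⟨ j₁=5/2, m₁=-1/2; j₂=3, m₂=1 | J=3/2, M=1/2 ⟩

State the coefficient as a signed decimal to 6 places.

√[4·4!1!2!/8! · 2!3!4!2!2!1!] = √(192/35)
  +(−1)^2/∏(2,2,1,2,0,0)! = 1/8  (running 1/8)
  +(−1)^3/∏(3,1,0,1,1,1)! = -1/6  (running -1/24)
⟨..|..⟩ = √(192/35)·(-1/24) = -0.097590

−√(1/105) = -0.097590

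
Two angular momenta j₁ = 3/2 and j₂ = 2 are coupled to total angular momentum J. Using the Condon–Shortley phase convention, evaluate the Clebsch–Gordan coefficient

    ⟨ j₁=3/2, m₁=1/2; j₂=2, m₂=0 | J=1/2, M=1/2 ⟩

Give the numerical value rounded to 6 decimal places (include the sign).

triangle: 3!·0!·1!/5! = 6/120
(j±m)!: 2!·1!·2!·2!·1!·0! = 8
prefactor² = (2J+1)·Δ·N² = 4/5
  k=1: −1/(1!·2!·0!·1!·0!·0!) = -1/2
Σ = -1/2  ⇒  CG² = 4/5·(-1/2)² = 1/5
CG = −√(1/5) = -0.447214

-0.447214  (= −√(1/5))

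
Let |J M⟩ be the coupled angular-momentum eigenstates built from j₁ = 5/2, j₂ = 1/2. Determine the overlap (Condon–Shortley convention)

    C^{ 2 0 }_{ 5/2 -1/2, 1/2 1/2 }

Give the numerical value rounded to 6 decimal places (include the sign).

-0.707107

j₁+j₂−J=1  J+j₁−j₂=4  J−j₁+j₂=0  j₁+j₂+J+1=6
(j₁±m₁, j₂±m₂, J±M) = (2,3,1,0,2,2)
P² = 8
sum k=1..1:
  [1] −1/4 = -1/4
S = -1/4
C² = P²·S² = 1/2 ; C = -0.707107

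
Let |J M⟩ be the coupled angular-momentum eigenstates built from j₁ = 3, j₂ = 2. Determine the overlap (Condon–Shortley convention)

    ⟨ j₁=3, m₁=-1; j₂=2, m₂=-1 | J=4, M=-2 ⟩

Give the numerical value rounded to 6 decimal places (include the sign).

+0.188982  (= +√(1/28))

j₁+j₂−J=1  J+j₁−j₂=5  J−j₁+j₂=3  j₁+j₂+J+1=10
(j₁±m₁, j₂±m₂, J±M) = (2,4,1,3,2,6)
P² = 5184/7
sum k=0..1:
  [0] +1/48 = 1/48
  [1] −1/72 = -1/72
S = 1/144
C² = P²·S² = 1/28 ; C = +0.188982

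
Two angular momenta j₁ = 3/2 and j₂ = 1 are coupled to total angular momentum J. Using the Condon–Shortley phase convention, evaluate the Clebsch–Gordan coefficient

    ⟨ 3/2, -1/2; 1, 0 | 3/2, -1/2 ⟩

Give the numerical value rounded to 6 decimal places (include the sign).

−√(1/15) ≈ -0.258199

√[4·1!2!1!/5! · 1!2!1!1!1!2!] = √(4/15)
  +(−1)^0/∏(0,1,2,1,0,0)! = 1/2  (running 1/2)
  +(−1)^1/∏(1,0,1,0,1,1)! = -1  (running -1/2)
⟨..|..⟩ = √(4/15)·(-1/2) = -0.258199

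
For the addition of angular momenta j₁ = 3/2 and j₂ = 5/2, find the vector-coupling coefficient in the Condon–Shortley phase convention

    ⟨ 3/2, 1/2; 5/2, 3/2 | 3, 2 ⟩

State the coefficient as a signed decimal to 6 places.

−√(1/12) = -0.288675

triangle: 1!×2!×4!/8! = 48/40320
(j±m)!: 2!×1!×4!×1!×5!×1! = 5760
prefactor² = (2J+1)×Δ×N² = 48
  k=0: +1/(0!×1!×1!×4!×1!×0!) = 1/24
  k=1: −1/(1!×0!×0!×3!×2!×1!) = -1/12
Σ = -1/24  ⇒  CG² = 48×(-1/24)² = 1/12
CG = −√(1/12) = -0.288675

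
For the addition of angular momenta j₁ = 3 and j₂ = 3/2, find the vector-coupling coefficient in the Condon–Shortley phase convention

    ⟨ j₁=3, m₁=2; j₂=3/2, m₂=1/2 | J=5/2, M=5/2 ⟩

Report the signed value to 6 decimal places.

−√(5/14) ≈ -0.597614

√[6·2!4!1!/8! · 5!1!2!1!5!0!] = √(1440/7)
  +(−1)^1/∏(1,1,0,1,4,0)! = -1/24  (running -1/24)
⟨..|..⟩ = √(1440/7)·(-1/24) = -0.597614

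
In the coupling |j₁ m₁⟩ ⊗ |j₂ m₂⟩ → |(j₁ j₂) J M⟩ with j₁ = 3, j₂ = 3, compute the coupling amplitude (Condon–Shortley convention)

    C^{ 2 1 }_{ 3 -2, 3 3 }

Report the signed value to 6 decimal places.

√[5·4!2!2!/9! · 1!5!6!0!3!1!] = √(4800/7)
  +(−1)^4/∏(4,0,1,2,1,0)! = 1/48  (running 1/48)
⟨..|..⟩ = √(4800/7)·(1/48) = +0.545545

+0.545545  (= +√(25/84))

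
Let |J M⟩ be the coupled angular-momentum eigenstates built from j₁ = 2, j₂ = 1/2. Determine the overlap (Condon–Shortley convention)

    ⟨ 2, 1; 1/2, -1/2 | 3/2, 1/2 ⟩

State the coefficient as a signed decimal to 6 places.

+0.774597

√[4·1!3!0!/5! · 3!1!0!1!2!1!] = √(12/5)
  +(−1)^0/∏(0,1,1,0,2,0)! = 1/2  (running 1/2)
⟨..|..⟩ = √(12/5)·(1/2) = +0.774597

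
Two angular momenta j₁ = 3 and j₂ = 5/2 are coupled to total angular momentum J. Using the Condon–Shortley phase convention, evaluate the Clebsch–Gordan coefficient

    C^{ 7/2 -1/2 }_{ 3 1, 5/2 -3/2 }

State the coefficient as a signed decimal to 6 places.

triangle: 2!·4!·3!/10! = 288/3628800
(j±m)!: 4!·2!·1!·4!·3!·4! = 165888
prefactor² = (2J+1)·Δ·N² = 18432/175
  k=0: +1/(0!·2!·2!·1!·2!·2!) = 1/16
  k=1: −1/(1!·1!·1!·0!·3!·3!) = -1/36
Σ = 5/144  ⇒  CG² = 18432/175·5/144² = 8/63
CG = +√(8/63) = +0.356348

+√(8/63) ≈ +0.356348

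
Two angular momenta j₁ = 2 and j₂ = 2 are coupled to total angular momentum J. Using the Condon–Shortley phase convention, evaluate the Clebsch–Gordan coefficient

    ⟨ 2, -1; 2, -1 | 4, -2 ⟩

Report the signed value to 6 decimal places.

+√(4/7) = +0.755929

j₁+j₂−J=0  J+j₁−j₂=4  J−j₁+j₂=4  j₁+j₂+J+1=9
(j₁±m₁, j₂±m₂, J±M) = (1,3,1,3,2,6)
P² = 5184/7
sum k=0..0:
  [0] +1/36 = 1/36
S = 1/36
C² = P²·S² = 4/7 ; C = +0.755929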